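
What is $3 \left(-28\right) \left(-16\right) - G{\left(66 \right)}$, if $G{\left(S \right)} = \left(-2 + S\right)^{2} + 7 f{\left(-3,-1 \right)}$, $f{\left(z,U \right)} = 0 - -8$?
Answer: $-2808$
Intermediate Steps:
$f{\left(z,U \right)} = 8$ ($f{\left(z,U \right)} = 0 + 8 = 8$)
$G{\left(S \right)} = 56 + \left(-2 + S\right)^{2}$ ($G{\left(S \right)} = \left(-2 + S\right)^{2} + 7 \cdot 8 = \left(-2 + S\right)^{2} + 56 = 56 + \left(-2 + S\right)^{2}$)
$3 \left(-28\right) \left(-16\right) - G{\left(66 \right)} = 3 \left(-28\right) \left(-16\right) - \left(56 + \left(-2 + 66\right)^{2}\right) = \left(-84\right) \left(-16\right) - \left(56 + 64^{2}\right) = 1344 - \left(56 + 4096\right) = 1344 - 4152 = -2808$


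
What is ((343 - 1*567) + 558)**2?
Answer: 111556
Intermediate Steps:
((343 - 1*567) + 558)**2 = ((343 - 567) + 558)**2 = (-224 + 558)**2 = 334**2 = 111556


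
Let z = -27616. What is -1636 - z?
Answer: 25980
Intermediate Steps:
-1636 - z = -1636 - 1*(-27616) = -1636 + 27616 = 25980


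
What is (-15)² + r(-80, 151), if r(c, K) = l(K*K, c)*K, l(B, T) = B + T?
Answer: 3431096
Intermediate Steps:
r(c, K) = K*(c + K²) (r(c, K) = (K*K + c)*K = (K² + c)*K = (c + K²)*K = K*(c + K²))
(-15)² + r(-80, 151) = (-15)² + 151*(-80 + 151²) = 225 + 151*(-80 + 22801) = 225 + 151*22721 = 225 + 3430871 = 3431096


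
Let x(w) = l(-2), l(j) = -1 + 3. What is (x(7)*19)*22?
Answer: 836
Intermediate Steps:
l(j) = 2
x(w) = 2
(x(7)*19)*22 = (2*19)*22 = 38*22 = 836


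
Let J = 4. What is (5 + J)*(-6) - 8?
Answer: -62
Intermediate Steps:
(5 + J)*(-6) - 8 = (5 + 4)*(-6) - 8 = 9*(-6) - 8 = -54 - 8 = -62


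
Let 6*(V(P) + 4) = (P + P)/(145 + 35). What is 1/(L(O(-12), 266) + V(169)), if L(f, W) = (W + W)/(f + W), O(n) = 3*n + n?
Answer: -58860/73379 ≈ -0.80214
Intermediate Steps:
O(n) = 4*n
L(f, W) = 2*W/(W + f) (L(f, W) = (2*W)/(W + f) = 2*W/(W + f))
V(P) = -4 + P/540 (V(P) = -4 + ((P + P)/(145 + 35))/6 = -4 + ((2*P)/180)/6 = -4 + ((2*P)*(1/180))/6 = -4 + (P/90)/6 = -4 + P/540)
1/(L(O(-12), 266) + V(169)) = 1/(2*266/(266 + 4*(-12)) + (-4 + (1/540)*169)) = 1/(2*266/(266 - 48) + (-4 + 169/540)) = 1/(2*266/218 - 1991/540) = 1/(2*266*(1/218) - 1991/540) = 1/(266/109 - 1991/540) = 1/(-73379/58860) = -58860/73379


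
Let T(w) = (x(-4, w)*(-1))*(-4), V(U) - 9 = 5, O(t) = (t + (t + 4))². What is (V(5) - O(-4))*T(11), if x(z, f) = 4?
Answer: -32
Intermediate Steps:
O(t) = (4 + 2*t)² (O(t) = (t + (4 + t))² = (4 + 2*t)²)
V(U) = 14 (V(U) = 9 + 5 = 14)
T(w) = 16 (T(w) = (4*(-1))*(-4) = -4*(-4) = 16)
(V(5) - O(-4))*T(11) = (14 - 4*(2 - 4)²)*16 = (14 - 4*(-2)²)*16 = (14 - 4*4)*16 = (14 - 1*16)*16 = (14 - 16)*16 = -2*16 = -32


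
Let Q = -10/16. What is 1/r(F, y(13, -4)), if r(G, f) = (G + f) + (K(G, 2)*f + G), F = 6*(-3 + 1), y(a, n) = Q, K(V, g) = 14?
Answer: -8/267 ≈ -0.029963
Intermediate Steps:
Q = -5/8 (Q = -10*1/16 = -5/8 ≈ -0.62500)
y(a, n) = -5/8
F = -12 (F = 6*(-2) = -12)
r(G, f) = 2*G + 15*f (r(G, f) = (G + f) + (14*f + G) = (G + f) + (G + 14*f) = 2*G + 15*f)
1/r(F, y(13, -4)) = 1/(2*(-12) + 15*(-5/8)) = 1/(-24 - 75/8) = 1/(-267/8) = -8/267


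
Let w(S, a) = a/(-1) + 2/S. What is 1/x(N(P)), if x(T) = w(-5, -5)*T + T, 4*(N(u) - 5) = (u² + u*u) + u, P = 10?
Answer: 1/322 ≈ 0.0031056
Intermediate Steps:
w(S, a) = -a + 2/S (w(S, a) = a*(-1) + 2/S = -a + 2/S)
N(u) = 5 + u²/2 + u/4 (N(u) = 5 + ((u² + u*u) + u)/4 = 5 + ((u² + u²) + u)/4 = 5 + (2*u² + u)/4 = 5 + (u + 2*u²)/4 = 5 + (u²/2 + u/4) = 5 + u²/2 + u/4)
x(T) = 28*T/5 (x(T) = (-1*(-5) + 2/(-5))*T + T = (5 + 2*(-⅕))*T + T = (5 - ⅖)*T + T = 23*T/5 + T = 28*T/5)
1/x(N(P)) = 1/(28*(5 + (½)*10² + (¼)*10)/5) = 1/(28*(5 + (½)*100 + 5/2)/5) = 1/(28*(5 + 50 + 5/2)/5) = 1/((28/5)*(115/2)) = 1/322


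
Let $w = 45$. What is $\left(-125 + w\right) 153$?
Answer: $-12240$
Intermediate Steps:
$\left(-125 + w\right) 153 = \left(-125 + 45\right) 153 = \left(-80\right) 153 = -12240$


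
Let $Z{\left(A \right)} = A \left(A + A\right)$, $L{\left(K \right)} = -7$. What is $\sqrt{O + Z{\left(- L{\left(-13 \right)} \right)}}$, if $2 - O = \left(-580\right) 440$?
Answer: $10 \sqrt{2553} \approx 505.27$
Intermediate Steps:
$O = 255202$ ($O = 2 - \left(-580\right) 440 = 2 - -255200 = 2 + 255200 = 255202$)
$Z{\left(A \right)} = 2 A^{2}$ ($Z{\left(A \right)} = A 2 A = 2 A^{2}$)
$\sqrt{O + Z{\left(- L{\left(-13 \right)} \right)}} = \sqrt{255202 + 2 \left(\left(-1\right) \left(-7\right)\right)^{2}} = \sqrt{255202 + 2 \cdot 7^{2}} = \sqrt{255202 + 2 \cdot 49} = \sqrt{255202 + 98} = \sqrt{255300} = 10 \sqrt{2553}$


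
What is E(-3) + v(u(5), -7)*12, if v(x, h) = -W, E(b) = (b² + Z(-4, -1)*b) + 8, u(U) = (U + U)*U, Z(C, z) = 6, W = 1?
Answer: -13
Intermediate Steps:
u(U) = 2*U² (u(U) = (2*U)*U = 2*U²)
E(b) = 8 + b² + 6*b (E(b) = (b² + 6*b) + 8 = 8 + b² + 6*b)
v(x, h) = -1 (v(x, h) = -1*1 = -1)
E(-3) + v(u(5), -7)*12 = (8 + (-3)² + 6*(-3)) - 1*12 = (8 + 9 - 18) - 12 = -1 - 12 = -13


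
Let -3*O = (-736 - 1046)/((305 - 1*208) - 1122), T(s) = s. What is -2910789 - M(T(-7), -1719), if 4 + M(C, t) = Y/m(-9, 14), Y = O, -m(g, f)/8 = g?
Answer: -11934218467/4100 ≈ -2.9108e+6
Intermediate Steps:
O = -594/1025 (O = -(-736 - 1046)/(3*((305 - 1*208) - 1122)) = -(-594)/((305 - 208) - 1122) = -(-594)/(97 - 1122) = -(-594)/(-1025) = -(-594)*(-1)/1025 = -1/3*1782/1025 = -594/1025 ≈ -0.57951)
m(g, f) = -8*g
Y = -594/1025 ≈ -0.57951
M(C, t) = -16433/4100 (M(C, t) = -4 - 594/(1025*((-8*(-9)))) = -4 - 594/1025/72 = -4 - 594/1025*1/72 = -4 - 33/4100 = -16433/4100)
-2910789 - M(T(-7), -1719) = -2910789 - 1*(-16433/4100) = -2910789 + 16433/4100 = -11934218467/4100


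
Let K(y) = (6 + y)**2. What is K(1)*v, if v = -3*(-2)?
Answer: 294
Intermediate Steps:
v = 6
K(1)*v = (6 + 1)**2*6 = 7**2*6 = 49*6 = 294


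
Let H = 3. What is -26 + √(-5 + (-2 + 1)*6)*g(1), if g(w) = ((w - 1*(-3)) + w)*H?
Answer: -26 + 15*I*√11 ≈ -26.0 + 49.749*I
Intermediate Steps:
g(w) = 9 + 6*w (g(w) = ((w - 1*(-3)) + w)*3 = ((w + 3) + w)*3 = ((3 + w) + w)*3 = (3 + 2*w)*3 = 9 + 6*w)
-26 + √(-5 + (-2 + 1)*6)*g(1) = -26 + √(-5 + (-2 + 1)*6)*(9 + 6*1) = -26 + √(-5 - 1*6)*(9 + 6) = -26 + √(-5 - 6)*15 = -26 + √(-11)*15 = -26 + (I*√11)*15 = -26 + 15*I*√11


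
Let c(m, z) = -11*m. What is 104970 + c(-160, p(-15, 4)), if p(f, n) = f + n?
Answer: 106730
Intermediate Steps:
104970 + c(-160, p(-15, 4)) = 104970 - 11*(-160) = 104970 + 1760 = 106730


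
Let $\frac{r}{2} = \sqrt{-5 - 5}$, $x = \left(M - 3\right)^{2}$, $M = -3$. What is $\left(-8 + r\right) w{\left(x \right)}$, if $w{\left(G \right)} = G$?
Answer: $-288 + 72 i \sqrt{10} \approx -288.0 + 227.68 i$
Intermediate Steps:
$x = 36$ ($x = \left(-3 - 3\right)^{2} = \left(-6\right)^{2} = 36$)
$r = 2 i \sqrt{10}$ ($r = 2 \sqrt{-5 - 5} = 2 \sqrt{-10} = 2 i \sqrt{10} \approx 6.3246 i$)
$\left(-8 + r\right) w{\left(x \right)} = \left(-8 + 2 i \sqrt{10}\right) 36 = -288 + 72 i \sqrt{10}$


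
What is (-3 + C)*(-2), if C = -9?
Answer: 24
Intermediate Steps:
(-3 + C)*(-2) = (-3 - 9)*(-2) = -12*(-2) = 24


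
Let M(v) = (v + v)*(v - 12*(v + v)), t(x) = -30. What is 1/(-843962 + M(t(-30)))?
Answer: -1/885362 ≈ -1.1295e-6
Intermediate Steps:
M(v) = -46*v² (M(v) = (2*v)*(v - 24*v) = (2*v)*(-23*v) = -46*v²)
1/(-843962 + M(t(-30))) = 1/(-843962 - 46*(-30)²) = 1/(-843962 - 46*900) = 1/(-843962 - 41400) = 1/(-885362) = -1/885362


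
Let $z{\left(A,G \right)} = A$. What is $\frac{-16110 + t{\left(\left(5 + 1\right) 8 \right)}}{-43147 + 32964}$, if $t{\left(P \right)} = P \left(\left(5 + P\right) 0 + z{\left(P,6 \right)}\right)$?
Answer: $\frac{13806}{10183} \approx 1.3558$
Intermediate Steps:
$t{\left(P \right)} = P^{2}$ ($t{\left(P \right)} = P \left(\left(5 + P\right) 0 + P\right) = P \left(0 + P\right) = P P = P^{2}$)
$\frac{-16110 + t{\left(\left(5 + 1\right) 8 \right)}}{-43147 + 32964} = \frac{-16110 + \left(\left(5 + 1\right) 8\right)^{2}}{-43147 + 32964} = \frac{-16110 + \left(6 \cdot 8\right)^{2}}{-10183} = \left(-16110 + 48^{2}\right) \left(- \frac{1}{10183}\right) = \left(-16110 + 2304\right) \left(- \frac{1}{10183}\right) = \left(-13806\right) \left(- \frac{1}{10183}\right) = \frac{13806}{10183}$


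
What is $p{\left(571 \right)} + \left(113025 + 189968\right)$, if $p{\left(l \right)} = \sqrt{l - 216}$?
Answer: $302993 + \sqrt{355} \approx 3.0301 \cdot 10^{5}$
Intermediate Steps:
$p{\left(l \right)} = \sqrt{-216 + l}$
$p{\left(571 \right)} + \left(113025 + 189968\right) = \sqrt{-216 + 571} + \left(113025 + 189968\right) = \sqrt{355} + 302993 = 302993 + \sqrt{355}$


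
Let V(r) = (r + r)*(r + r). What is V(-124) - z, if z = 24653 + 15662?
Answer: 21189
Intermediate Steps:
V(r) = 4*r² (V(r) = (2*r)*(2*r) = 4*r²)
z = 40315
V(-124) - z = 4*(-124)² - 1*40315 = 4*15376 - 40315 = 61504 - 40315 = 21189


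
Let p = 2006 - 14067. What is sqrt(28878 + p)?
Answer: sqrt(16817) ≈ 129.68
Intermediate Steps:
p = -12061
sqrt(28878 + p) = sqrt(28878 - 12061) = sqrt(16817)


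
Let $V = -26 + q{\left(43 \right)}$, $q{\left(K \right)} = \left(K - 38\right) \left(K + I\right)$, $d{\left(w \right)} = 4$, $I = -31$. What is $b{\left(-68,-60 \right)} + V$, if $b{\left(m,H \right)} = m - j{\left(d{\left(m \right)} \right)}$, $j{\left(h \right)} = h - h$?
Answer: $-34$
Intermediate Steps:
$q{\left(K \right)} = \left(-38 + K\right) \left(-31 + K\right)$ ($q{\left(K \right)} = \left(K - 38\right) \left(K - 31\right) = \left(-38 + K\right) \left(-31 + K\right)$)
$j{\left(h \right)} = 0$
$b{\left(m,H \right)} = m$ ($b{\left(m,H \right)} = m - 0 = m + 0 = m$)
$V = 34$ ($V = -26 + \left(1178 + 43^{2} - 2967\right) = -26 + \left(1178 + 1849 - 2967\right) = -26 + 60 = 34$)
$b{\left(-68,-60 \right)} + V = -68 + 34 = -34$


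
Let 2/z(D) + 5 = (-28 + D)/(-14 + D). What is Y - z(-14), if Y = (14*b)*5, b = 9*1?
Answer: 4414/7 ≈ 630.57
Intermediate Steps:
z(D) = 2/(-5 + (-28 + D)/(-14 + D))
b = 9
Y = 630 (Y = (14*9)*5 = 126*5 = 630)
Y - z(-14) = 630 - (14 - 1*(-14))/(-21 + 2*(-14)) = 630 - (14 + 14)/(-21 - 28) = 630 - 28/(-49) = 630 - (-1)*28/49 = 630 - 1*(-4/7) = 630 + 4/7 = 4414/7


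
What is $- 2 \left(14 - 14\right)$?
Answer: $0$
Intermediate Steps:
$- 2 \left(14 - 14\right) = \left(-2\right) 0 = 0$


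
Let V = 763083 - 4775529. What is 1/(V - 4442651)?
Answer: -1/8455097 ≈ -1.1827e-7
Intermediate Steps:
V = -4012446
1/(V - 4442651) = 1/(-4012446 - 4442651) = 1/(-8455097) = -1/8455097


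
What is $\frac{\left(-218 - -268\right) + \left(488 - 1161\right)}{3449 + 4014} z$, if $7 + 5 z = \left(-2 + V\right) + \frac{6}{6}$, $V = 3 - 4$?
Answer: $\frac{5607}{37315} \approx 0.15026$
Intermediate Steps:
$V = -1$
$z = - \frac{9}{5}$ ($z = - \frac{7}{5} + \frac{\left(-2 - 1\right) + \frac{6}{6}}{5} = - \frac{7}{5} + \frac{-3 + 6 \cdot \frac{1}{6}}{5} = - \frac{7}{5} + \frac{-3 + 1}{5} = - \frac{7}{5} + \frac{1}{5} \left(-2\right) = - \frac{7}{5} - \frac{2}{5} = - \frac{9}{5} \approx -1.8$)
$\frac{\left(-218 - -268\right) + \left(488 - 1161\right)}{3449 + 4014} z = \frac{\left(-218 - -268\right) + \left(488 - 1161\right)}{3449 + 4014} \left(- \frac{9}{5}\right) = \frac{\left(-218 + 268\right) - 673}{7463} \left(- \frac{9}{5}\right) = \left(50 - 673\right) \frac{1}{7463} \left(- \frac{9}{5}\right) = \left(-623\right) \frac{1}{7463} \left(- \frac{9}{5}\right) = \left(- \frac{623}{7463}\right) \left(- \frac{9}{5}\right) = \frac{5607}{37315}$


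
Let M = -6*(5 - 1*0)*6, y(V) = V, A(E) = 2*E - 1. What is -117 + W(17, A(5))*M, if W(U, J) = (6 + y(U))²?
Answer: -95337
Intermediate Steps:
A(E) = -1 + 2*E
W(U, J) = (6 + U)²
M = -180 (M = -6*(5 + 0)*6 = -6*5*6 = -30*6 = -180)
-117 + W(17, A(5))*M = -117 + (6 + 17)²*(-180) = -117 + 23²*(-180) = -117 + 529*(-180) = -117 - 95220 = -95337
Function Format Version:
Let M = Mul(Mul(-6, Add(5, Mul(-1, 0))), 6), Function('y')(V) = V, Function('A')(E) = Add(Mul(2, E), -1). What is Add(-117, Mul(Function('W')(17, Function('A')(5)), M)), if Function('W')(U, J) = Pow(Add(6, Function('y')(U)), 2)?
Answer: -95337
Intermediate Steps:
Function('A')(E) = Add(-1, Mul(2, E))
Function('W')(U, J) = Pow(Add(6, U), 2)
M = -180 (M = Mul(Mul(-6, Add(5, 0)), 6) = Mul(Mul(-6, 5), 6) = Mul(-30, 6) = -180)
Add(-117, Mul(Function('W')(17, Function('A')(5)), M)) = Add(-117, Mul(Pow(Add(6, 17), 2), -180)) = Add(-117, Mul(Pow(23, 2), -180)) = Add(-117, Mul(529, -180)) = Add(-117, -95220) = -95337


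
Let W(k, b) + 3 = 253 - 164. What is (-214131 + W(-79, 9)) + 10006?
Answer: -204039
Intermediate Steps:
W(k, b) = 86 (W(k, b) = -3 + (253 - 164) = -3 + 89 = 86)
(-214131 + W(-79, 9)) + 10006 = (-214131 + 86) + 10006 = -214045 + 10006 = -204039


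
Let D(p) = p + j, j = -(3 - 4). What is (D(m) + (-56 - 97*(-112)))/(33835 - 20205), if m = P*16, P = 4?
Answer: 10873/13630 ≈ 0.79773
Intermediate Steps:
j = 1 (j = -1*(-1) = 1)
m = 64 (m = 4*16 = 64)
D(p) = 1 + p (D(p) = p + 1 = 1 + p)
(D(m) + (-56 - 97*(-112)))/(33835 - 20205) = ((1 + 64) + (-56 - 97*(-112)))/(33835 - 20205) = (65 + (-56 + 10864))/13630 = (65 + 10808)*(1/13630) = 10873*(1/13630) = 10873/13630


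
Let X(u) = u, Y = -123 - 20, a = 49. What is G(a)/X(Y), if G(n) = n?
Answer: -49/143 ≈ -0.34266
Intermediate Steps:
Y = -143
G(a)/X(Y) = 49/(-143) = 49*(-1/143) = -49/143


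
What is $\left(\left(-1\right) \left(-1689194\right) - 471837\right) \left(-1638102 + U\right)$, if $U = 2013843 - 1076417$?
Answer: $-852972833332$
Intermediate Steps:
$U = 937426$ ($U = 2013843 - 1076417 = 937426$)
$\left(\left(-1\right) \left(-1689194\right) - 471837\right) \left(-1638102 + U\right) = \left(\left(-1\right) \left(-1689194\right) - 471837\right) \left(-1638102 + 937426\right) = \left(1689194 - 471837\right) \left(-700676\right) = 1217357 \left(-700676\right) = -852972833332$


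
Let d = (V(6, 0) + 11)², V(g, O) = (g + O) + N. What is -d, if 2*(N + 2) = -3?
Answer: -729/4 ≈ -182.25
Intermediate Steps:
N = -7/2 (N = -2 + (½)*(-3) = -2 - 3/2 = -7/2 ≈ -3.5000)
V(g, O) = -7/2 + O + g (V(g, O) = (g + O) - 7/2 = (O + g) - 7/2 = -7/2 + O + g)
d = 729/4 (d = ((-7/2 + 0 + 6) + 11)² = (5/2 + 11)² = (27/2)² = 729/4 ≈ 182.25)
-d = -1*729/4 = -729/4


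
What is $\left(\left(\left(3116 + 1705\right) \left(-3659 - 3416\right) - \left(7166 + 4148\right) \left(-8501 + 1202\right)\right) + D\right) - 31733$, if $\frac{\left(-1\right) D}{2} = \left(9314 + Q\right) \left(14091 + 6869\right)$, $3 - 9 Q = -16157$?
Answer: $- \frac{3755447918}{9} \approx -4.1727 \cdot 10^{8}$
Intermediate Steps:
$Q = \frac{16160}{9}$ ($Q = \frac{1}{3} - - \frac{16157}{9} = \frac{1}{3} + \frac{16157}{9} = \frac{16160}{9} \approx 1795.6$)
$D = - \frac{4191413120}{9}$ ($D = - 2 \left(9314 + \frac{16160}{9}\right) \left(14091 + 6869\right) = - 2 \cdot \frac{99986}{9} \cdot 20960 = \left(-2\right) \frac{2095706560}{9} = - \frac{4191413120}{9} \approx -4.6571 \cdot 10^{8}$)
$\left(\left(\left(3116 + 1705\right) \left(-3659 - 3416\right) - \left(7166 + 4148\right) \left(-8501 + 1202\right)\right) + D\right) - 31733 = \left(\left(\left(3116 + 1705\right) \left(-3659 - 3416\right) - \left(7166 + 4148\right) \left(-8501 + 1202\right)\right) - \frac{4191413120}{9}\right) - 31733 = \left(\left(4821 \left(-7075\right) - 11314 \left(-7299\right)\right) - \frac{4191413120}{9}\right) - 31733 = \left(\left(-34108575 - -82580886\right) - \frac{4191413120}{9}\right) - 31733 = \left(\left(-34108575 + 82580886\right) - \frac{4191413120}{9}\right) - 31733 = \left(48472311 - \frac{4191413120}{9}\right) - 31733 = - \frac{3755162321}{9} - 31733 = - \frac{3755447918}{9}$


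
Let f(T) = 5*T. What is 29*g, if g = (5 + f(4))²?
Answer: 18125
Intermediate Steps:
g = 625 (g = (5 + 5*4)² = (5 + 20)² = 25² = 625)
29*g = 29*625 = 18125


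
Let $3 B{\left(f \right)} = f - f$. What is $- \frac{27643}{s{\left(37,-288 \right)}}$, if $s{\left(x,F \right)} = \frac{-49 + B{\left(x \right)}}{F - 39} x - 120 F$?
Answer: $- \frac{9039261}{11302933} \approx -0.79973$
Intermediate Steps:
$B{\left(f \right)} = 0$ ($B{\left(f \right)} = \frac{f - f}{3} = \frac{1}{3} \cdot 0 = 0$)
$s{\left(x,F \right)} = - 120 F - \frac{49 x}{-39 + F}$ ($s{\left(x,F \right)} = \frac{-49 + 0}{F - 39} x - 120 F = - \frac{49}{-39 + F} x - 120 F = - \frac{49 x}{-39 + F} - 120 F = - 120 F - \frac{49 x}{-39 + F}$)
$- \frac{27643}{s{\left(37,-288 \right)}} = - \frac{27643}{\frac{1}{-39 - 288} \left(- 120 \left(-288\right)^{2} - 1813 + 4680 \left(-288\right)\right)} = - \frac{27643}{\frac{1}{-327} \left(\left(-120\right) 82944 - 1813 - 1347840\right)} = - \frac{27643}{\left(- \frac{1}{327}\right) \left(-9953280 - 1813 - 1347840\right)} = - \frac{27643}{\left(- \frac{1}{327}\right) \left(-11302933\right)} = - \frac{27643}{\frac{11302933}{327}} = \left(-27643\right) \frac{327}{11302933} = - \frac{9039261}{11302933}$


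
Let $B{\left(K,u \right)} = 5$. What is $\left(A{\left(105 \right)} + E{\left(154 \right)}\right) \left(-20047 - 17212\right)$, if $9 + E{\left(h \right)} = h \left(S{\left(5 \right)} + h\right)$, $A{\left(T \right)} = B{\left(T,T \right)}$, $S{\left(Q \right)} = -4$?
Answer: $-860533864$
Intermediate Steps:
$A{\left(T \right)} = 5$
$E{\left(h \right)} = -9 + h \left(-4 + h\right)$
$\left(A{\left(105 \right)} + E{\left(154 \right)}\right) \left(-20047 - 17212\right) = \left(5 - \left(625 - 23716\right)\right) \left(-20047 - 17212\right) = \left(5 - -23091\right) \left(-37259\right) = \left(5 + 23091\right) \left(-37259\right) = 23096 \left(-37259\right) = -860533864$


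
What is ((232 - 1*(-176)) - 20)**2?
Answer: 150544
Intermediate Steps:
((232 - 1*(-176)) - 20)**2 = ((232 + 176) - 20)**2 = (408 - 20)**2 = 388**2 = 150544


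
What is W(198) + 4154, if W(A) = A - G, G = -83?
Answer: 4435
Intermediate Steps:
W(A) = 83 + A (W(A) = A - 1*(-83) = A + 83 = 83 + A)
W(198) + 4154 = (83 + 198) + 4154 = 281 + 4154 = 4435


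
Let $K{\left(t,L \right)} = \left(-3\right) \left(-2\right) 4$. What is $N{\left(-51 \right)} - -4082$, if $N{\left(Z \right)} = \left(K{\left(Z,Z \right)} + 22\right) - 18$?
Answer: $4110$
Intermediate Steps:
$K{\left(t,L \right)} = 24$ ($K{\left(t,L \right)} = 6 \cdot 4 = 24$)
$N{\left(Z \right)} = 28$ ($N{\left(Z \right)} = \left(24 + 22\right) - 18 = 46 - 18 = 28$)
$N{\left(-51 \right)} - -4082 = 28 - -4082 = 28 + 4082 = 4110$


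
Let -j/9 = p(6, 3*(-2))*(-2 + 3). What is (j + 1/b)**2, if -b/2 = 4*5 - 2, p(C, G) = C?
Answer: 3783025/1296 ≈ 2919.0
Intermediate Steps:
j = -54 (j = -54*(-2 + 3) = -54 ≈ -54.000)
b = -36 (b = -2*(4*5 - 2) = -2*(20 - 2) = -2*18 = -36)
(j + 1/b)**2 = (-54 + 1/(-36))**2 = (-54 - 1/36)**2 = (-1945/36)**2 = 3783025/1296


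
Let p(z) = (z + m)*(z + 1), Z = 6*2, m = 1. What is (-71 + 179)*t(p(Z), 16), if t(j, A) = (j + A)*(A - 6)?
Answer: 199800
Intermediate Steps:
Z = 12
p(z) = (1 + z)² (p(z) = (z + 1)*(z + 1) = (1 + z)*(1 + z) = (1 + z)²)
t(j, A) = (-6 + A)*(A + j) (t(j, A) = (A + j)*(-6 + A) = (-6 + A)*(A + j))
(-71 + 179)*t(p(Z), 16) = (-71 + 179)*(16² - 6*16 - 6*(1 + 12² + 2*12) + 16*(1 + 12² + 2*12)) = 108*(256 - 96 - 6*(1 + 144 + 24) + 16*(1 + 144 + 24)) = 108*(256 - 96 - 6*169 + 16*169) = 108*(256 - 96 - 1014 + 2704) = 108*1850 = 199800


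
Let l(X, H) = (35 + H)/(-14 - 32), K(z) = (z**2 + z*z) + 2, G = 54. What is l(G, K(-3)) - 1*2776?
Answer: -127751/46 ≈ -2777.2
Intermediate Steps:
K(z) = 2 + 2*z**2 (K(z) = (z**2 + z**2) + 2 = 2*z**2 + 2 = 2 + 2*z**2)
l(X, H) = -35/46 - H/46 (l(X, H) = (35 + H)/(-46) = (35 + H)*(-1/46) = -35/46 - H/46)
l(G, K(-3)) - 1*2776 = (-35/46 - (2 + 2*(-3)**2)/46) - 1*2776 = (-35/46 - (2 + 2*9)/46) - 2776 = (-35/46 - (2 + 18)/46) - 2776 = (-35/46 - 1/46*20) - 2776 = (-35/46 - 10/23) - 2776 = -55/46 - 2776 = -127751/46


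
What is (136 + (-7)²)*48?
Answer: 8880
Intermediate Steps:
(136 + (-7)²)*48 = (136 + 49)*48 = 185*48 = 8880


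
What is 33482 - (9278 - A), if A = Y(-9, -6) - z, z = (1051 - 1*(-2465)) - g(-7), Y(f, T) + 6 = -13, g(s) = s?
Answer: 20662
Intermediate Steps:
Y(f, T) = -19 (Y(f, T) = -6 - 13 = -19)
z = 3523 (z = (1051 - 1*(-2465)) - 1*(-7) = (1051 + 2465) + 7 = 3516 + 7 = 3523)
A = -3542 (A = -19 - 1*3523 = -19 - 3523 = -3542)
33482 - (9278 - A) = 33482 - (9278 - 1*(-3542)) = 33482 - (9278 + 3542) = 33482 - 1*12820 = 33482 - 12820 = 20662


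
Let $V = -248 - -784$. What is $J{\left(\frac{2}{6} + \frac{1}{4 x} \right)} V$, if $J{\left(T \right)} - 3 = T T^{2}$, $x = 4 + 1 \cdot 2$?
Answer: $\frac{104721}{64} \approx 1636.3$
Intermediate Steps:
$x = 6$ ($x = 4 + 2 = 6$)
$J{\left(T \right)} = 3 + T^{3}$ ($J{\left(T \right)} = 3 + T T^{2} = 3 + T^{3}$)
$V = 536$ ($V = -248 + 784 = 536$)
$J{\left(\frac{2}{6} + \frac{1}{4 x} \right)} V = \left(3 + \left(\frac{2}{6} + \frac{1}{4 \cdot 6}\right)^{3}\right) 536 = \left(3 + \left(2 \cdot \frac{1}{6} + \frac{1}{4} \cdot \frac{1}{6}\right)^{3}\right) 536 = \left(3 + \left(\frac{1}{3} + \frac{1}{24}\right)^{3}\right) 536 = \left(3 + \left(\frac{3}{8}\right)^{3}\right) 536 = \left(3 + \frac{27}{512}\right) 536 = \frac{1563}{512} \cdot 536 = \frac{104721}{64}$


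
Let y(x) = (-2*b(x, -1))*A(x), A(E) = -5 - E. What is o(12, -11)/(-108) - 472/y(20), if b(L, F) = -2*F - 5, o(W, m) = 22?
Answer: 3973/1350 ≈ 2.9430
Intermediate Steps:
b(L, F) = -5 - 2*F
y(x) = -30 - 6*x (y(x) = (-2*(-5 - 2*(-1)))*(-5 - x) = (-2*(-5 + 2))*(-5 - x) = (-2*(-3))*(-5 - x) = 6*(-5 - x) = -30 - 6*x)
o(12, -11)/(-108) - 472/y(20) = 22/(-108) - 472/(-30 - 6*20) = 22*(-1/108) - 472/(-30 - 120) = -11/54 - 472/(-150) = -11/54 - 472*(-1/150) = -11/54 + 236/75 = 3973/1350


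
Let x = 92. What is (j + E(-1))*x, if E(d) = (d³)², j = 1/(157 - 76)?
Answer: 7544/81 ≈ 93.136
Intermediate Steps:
j = 1/81 ≈ 0.012346
E(d) = d⁶
(j + E(-1))*x = (1/81 + (-1)⁶)*92 = (1/81 + 1)*92 = (82/81)*92 = 7544/81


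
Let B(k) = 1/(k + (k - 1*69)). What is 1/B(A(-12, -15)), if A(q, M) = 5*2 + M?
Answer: -79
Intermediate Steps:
A(q, M) = 10 + M
B(k) = 1/(-69 + 2*k) (B(k) = 1/(k + (k - 69)) = 1/(k + (-69 + k)) = 1/(-69 + 2*k))
1/B(A(-12, -15)) = 1/(1/(-69 + 2*(10 - 15))) = 1/(1/(-69 + 2*(-5))) = 1/(1/(-69 - 10)) = 1/(1/(-79)) = 1/(-1/79) = -79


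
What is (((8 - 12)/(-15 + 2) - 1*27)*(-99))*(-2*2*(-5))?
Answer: 687060/13 ≈ 52851.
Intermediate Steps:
(((8 - 12)/(-15 + 2) - 1*27)*(-99))*(-2*2*(-5)) = ((-4/(-13) - 27)*(-99))*(-4*(-5)) = ((-4*(-1/13) - 27)*(-99))*20 = ((4/13 - 27)*(-99))*20 = -347/13*(-99)*20 = (34353/13)*20 = 687060/13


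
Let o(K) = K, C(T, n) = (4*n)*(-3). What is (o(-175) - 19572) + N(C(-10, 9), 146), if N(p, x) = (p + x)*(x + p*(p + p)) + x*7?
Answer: 873287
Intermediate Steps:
C(T, n) = -12*n
N(p, x) = 7*x + (p + x)*(x + 2*p²) (N(p, x) = (p + x)*(x + p*(2*p)) + 7*x = (p + x)*(x + 2*p²) + 7*x = 7*x + (p + x)*(x + 2*p²))
(o(-175) - 19572) + N(C(-10, 9), 146) = (-175 - 19572) + (146² + 2*(-12*9)³ + 7*146 - 12*9*146 + 2*146*(-12*9)²) = -19747 + (21316 + 2*(-108)³ + 1022 - 108*146 + 2*146*(-108)²) = -19747 + (21316 + 2*(-1259712) + 1022 - 15768 + 2*146*11664) = -19747 + (21316 - 2519424 + 1022 - 15768 + 3405888) = -19747 + 893034 = 873287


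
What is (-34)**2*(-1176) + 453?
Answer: -1359003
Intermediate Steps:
(-34)**2*(-1176) + 453 = 1156*(-1176) + 453 = -1359456 + 453 = -1359003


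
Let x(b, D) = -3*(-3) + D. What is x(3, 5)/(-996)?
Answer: -7/498 ≈ -0.014056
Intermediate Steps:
x(b, D) = 9 + D
x(3, 5)/(-996) = (9 + 5)/(-996) = 14*(-1/996) = -7/498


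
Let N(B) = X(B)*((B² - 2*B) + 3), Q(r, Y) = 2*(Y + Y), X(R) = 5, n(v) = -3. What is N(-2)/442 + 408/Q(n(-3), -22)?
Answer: -21937/4862 ≈ -4.5119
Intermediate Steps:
Q(r, Y) = 4*Y (Q(r, Y) = 2*(2*Y) = 4*Y)
N(B) = 15 - 10*B + 5*B² (N(B) = 5*((B² - 2*B) + 3) = 5*(3 + B² - 2*B) = 15 - 10*B + 5*B²)
N(-2)/442 + 408/Q(n(-3), -22) = (15 - 10*(-2) + 5*(-2)²)/442 + 408/((4*(-22))) = (15 + 20 + 5*4)*(1/442) + 408/(-88) = (15 + 20 + 20)*(1/442) + 408*(-1/88) = 55*(1/442) - 51/11 = 55/442 - 51/11 = -21937/4862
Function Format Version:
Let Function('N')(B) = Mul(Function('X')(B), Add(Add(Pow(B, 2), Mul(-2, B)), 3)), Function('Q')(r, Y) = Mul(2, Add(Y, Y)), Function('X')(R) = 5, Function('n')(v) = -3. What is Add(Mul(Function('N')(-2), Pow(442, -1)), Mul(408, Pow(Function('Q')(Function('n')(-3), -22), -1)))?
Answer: Rational(-21937, 4862) ≈ -4.5119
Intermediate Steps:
Function('Q')(r, Y) = Mul(4, Y) (Function('Q')(r, Y) = Mul(2, Mul(2, Y)) = Mul(4, Y))
Function('N')(B) = Add(15, Mul(-10, B), Mul(5, Pow(B, 2))) (Function('N')(B) = Mul(5, Add(Add(Pow(B, 2), Mul(-2, B)), 3)) = Mul(5, Add(3, Pow(B, 2), Mul(-2, B))) = Add(15, Mul(-10, B), Mul(5, Pow(B, 2))))
Add(Mul(Function('N')(-2), Pow(442, -1)), Mul(408, Pow(Function('Q')(Function('n')(-3), -22), -1))) = Add(Mul(Add(15, Mul(-10, -2), Mul(5, Pow(-2, 2))), Pow(442, -1)), Mul(408, Pow(Mul(4, -22), -1))) = Add(Mul(Add(15, 20, Mul(5, 4)), Rational(1, 442)), Mul(408, Pow(-88, -1))) = Add(Mul(Add(15, 20, 20), Rational(1, 442)), Mul(408, Rational(-1, 88))) = Add(Mul(55, Rational(1, 442)), Rational(-51, 11)) = Add(Rational(55, 442), Rational(-51, 11)) = Rational(-21937, 4862)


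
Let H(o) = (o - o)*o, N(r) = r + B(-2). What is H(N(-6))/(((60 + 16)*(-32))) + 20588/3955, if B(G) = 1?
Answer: 20588/3955 ≈ 5.2056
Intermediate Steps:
N(r) = 1 + r (N(r) = r + 1 = 1 + r)
H(o) = 0 (H(o) = 0*o = 0)
H(N(-6))/(((60 + 16)*(-32))) + 20588/3955 = 0/(((60 + 16)*(-32))) + 20588/3955 = 0/((76*(-32))) + 20588*(1/3955) = 0/(-2432) + 20588/3955 = 0*(-1/2432) + 20588/3955 = 0 + 20588/3955 = 20588/3955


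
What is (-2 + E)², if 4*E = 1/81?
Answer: 418609/104976 ≈ 3.9877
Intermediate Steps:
E = 1/324 (E = (¼)/81 = (¼)*(1/81) = 1/324 ≈ 0.0030864)
(-2 + E)² = (-2 + 1/324)² = (-647/324)² = 418609/104976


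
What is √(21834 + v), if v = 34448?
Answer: √56282 ≈ 237.24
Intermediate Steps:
√(21834 + v) = √(21834 + 34448) = √56282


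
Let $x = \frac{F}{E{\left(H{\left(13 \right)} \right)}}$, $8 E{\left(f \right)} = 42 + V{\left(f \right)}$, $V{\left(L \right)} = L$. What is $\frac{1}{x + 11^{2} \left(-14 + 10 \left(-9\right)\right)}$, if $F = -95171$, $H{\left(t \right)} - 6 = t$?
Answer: $- \frac{61}{1528992} \approx -3.9896 \cdot 10^{-5}$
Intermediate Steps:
$H{\left(t \right)} = 6 + t$
$E{\left(f \right)} = \frac{21}{4} + \frac{f}{8}$ ($E{\left(f \right)} = \frac{42 + f}{8} = \frac{21}{4} + \frac{f}{8}$)
$x = - \frac{761368}{61}$ ($x = - \frac{95171}{\frac{21}{4} + \frac{6 + 13}{8}} = - \frac{95171}{\frac{21}{4} + \frac{1}{8} \cdot 19} = - \frac{95171}{\frac{21}{4} + \frac{19}{8}} = - \frac{95171}{\frac{61}{8}} = \left(-95171\right) \frac{8}{61} = - \frac{761368}{61} \approx -12481.0$)
$\frac{1}{x + 11^{2} \left(-14 + 10 \left(-9\right)\right)} = \frac{1}{- \frac{761368}{61} + 11^{2} \left(-14 + 10 \left(-9\right)\right)} = \frac{1}{- \frac{761368}{61} + 121 \left(-14 - 90\right)} = \frac{1}{- \frac{761368}{61} + 121 \left(-104\right)} = \frac{1}{- \frac{761368}{61} - 12584} = \frac{1}{- \frac{1528992}{61}} = - \frac{61}{1528992}$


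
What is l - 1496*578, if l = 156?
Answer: -864532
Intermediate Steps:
l - 1496*578 = 156 - 1496*578 = 156 - 864688 = -864532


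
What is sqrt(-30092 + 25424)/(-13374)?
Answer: -I*sqrt(1167)/6687 ≈ -0.0051086*I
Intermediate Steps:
sqrt(-30092 + 25424)/(-13374) = sqrt(-4668)*(-1/13374) = (2*I*sqrt(1167))*(-1/13374) = -I*sqrt(1167)/6687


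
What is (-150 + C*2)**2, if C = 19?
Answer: 12544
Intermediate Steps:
(-150 + C*2)**2 = (-150 + 19*2)**2 = (-150 + 38)**2 = (-112)**2 = 12544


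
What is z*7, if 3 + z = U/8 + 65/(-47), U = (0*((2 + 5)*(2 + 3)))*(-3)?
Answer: -1442/47 ≈ -30.681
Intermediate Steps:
U = 0 (U = (0*(7*5))*(-3) = (0*35)*(-3) = 0*(-3) = 0)
z = -206/47 (z = -3 + (0/8 + 65/(-47)) = -3 + (0*(⅛) + 65*(-1/47)) = -3 + (0 - 65/47) = -3 - 65/47 = -206/47 ≈ -4.3830)
z*7 = -206/47*7 = -1442/47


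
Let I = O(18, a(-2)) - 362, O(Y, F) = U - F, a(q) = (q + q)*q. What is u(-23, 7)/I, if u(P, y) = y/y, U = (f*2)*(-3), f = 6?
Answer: -1/406 ≈ -0.0024631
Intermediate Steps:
U = -36 (U = (6*2)*(-3) = 12*(-3) = -36)
u(P, y) = 1
a(q) = 2*q² (a(q) = (2*q)*q = 2*q²)
O(Y, F) = -36 - F
I = -406 (I = (-36 - 2*(-2)²) - 362 = (-36 - 2*4) - 362 = (-36 - 1*8) - 362 = (-36 - 8) - 362 = -44 - 362 = -406)
u(-23, 7)/I = 1/(-406) = 1*(-1/406) = -1/406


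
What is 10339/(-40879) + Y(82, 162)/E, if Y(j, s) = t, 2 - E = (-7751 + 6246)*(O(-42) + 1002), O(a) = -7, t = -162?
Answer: -5163012367/20405120761 ≈ -0.25303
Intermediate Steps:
E = 1497477 (E = 2 - (-7751 + 6246)*(-7 + 1002) = 2 - (-1505)*995 = 2 - 1*(-1497475) = 2 + 1497475 = 1497477)
Y(j, s) = -162
10339/(-40879) + Y(82, 162)/E = 10339/(-40879) - 162/1497477 = 10339*(-1/40879) - 162*1/1497477 = -10339/40879 - 54/499159 = -5163012367/20405120761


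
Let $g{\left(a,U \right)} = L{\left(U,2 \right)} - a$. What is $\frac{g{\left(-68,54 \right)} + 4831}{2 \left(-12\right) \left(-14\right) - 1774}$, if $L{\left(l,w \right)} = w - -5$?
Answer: $- \frac{2453}{719} \approx -3.4117$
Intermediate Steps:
$L{\left(l,w \right)} = 5 + w$ ($L{\left(l,w \right)} = w + 5 = 5 + w$)
$g{\left(a,U \right)} = 7 - a$ ($g{\left(a,U \right)} = \left(5 + 2\right) - a = 7 - a$)
$\frac{g{\left(-68,54 \right)} + 4831}{2 \left(-12\right) \left(-14\right) - 1774} = \frac{\left(7 - -68\right) + 4831}{2 \left(-12\right) \left(-14\right) - 1774} = \frac{\left(7 + 68\right) + 4831}{\left(-24\right) \left(-14\right) - 1774} = \frac{75 + 4831}{336 - 1774} = \frac{4906}{-1438} = 4906 \left(- \frac{1}{1438}\right) = - \frac{2453}{719}$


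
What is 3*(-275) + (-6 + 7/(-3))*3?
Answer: -850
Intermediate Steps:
3*(-275) + (-6 + 7/(-3))*3 = -825 + (-6 + 7*(-1/3))*3 = -825 + (-6 - 7/3)*3 = -825 - 25/3*3 = -825 - 25 = -850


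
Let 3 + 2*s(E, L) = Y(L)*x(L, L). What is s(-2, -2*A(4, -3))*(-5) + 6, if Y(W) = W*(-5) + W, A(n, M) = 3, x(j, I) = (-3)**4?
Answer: -9693/2 ≈ -4846.5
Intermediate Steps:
x(j, I) = 81
Y(W) = -4*W (Y(W) = -5*W + W = -4*W)
s(E, L) = -3/2 - 162*L (s(E, L) = -3/2 + (-4*L*81)/2 = -3/2 + (-324*L)/2 = -3/2 - 162*L)
s(-2, -2*A(4, -3))*(-5) + 6 = (-3/2 - (-324)*3)*(-5) + 6 = (-3/2 - 162*(-6))*(-5) + 6 = (-3/2 + 972)*(-5) + 6 = (1941/2)*(-5) + 6 = -9705/2 + 6 = -9693/2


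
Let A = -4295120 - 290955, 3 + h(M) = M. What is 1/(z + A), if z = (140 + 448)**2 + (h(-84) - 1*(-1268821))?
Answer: -1/2971597 ≈ -3.3652e-7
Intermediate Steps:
h(M) = -3 + M
z = 1614478 (z = (140 + 448)**2 + ((-3 - 84) - 1*(-1268821)) = 588**2 + (-87 + 1268821) = 345744 + 1268734 = 1614478)
A = -4586075
1/(z + A) = 1/(1614478 - 4586075) = 1/(-2971597) = -1/2971597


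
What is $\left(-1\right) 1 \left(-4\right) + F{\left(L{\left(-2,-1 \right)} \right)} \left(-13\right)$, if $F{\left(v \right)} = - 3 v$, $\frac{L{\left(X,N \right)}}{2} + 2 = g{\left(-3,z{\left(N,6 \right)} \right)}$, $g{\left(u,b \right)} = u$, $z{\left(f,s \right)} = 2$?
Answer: $-386$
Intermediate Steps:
$L{\left(X,N \right)} = -10$ ($L{\left(X,N \right)} = -4 + 2 \left(-3\right) = -4 - 6 = -10$)
$\left(-1\right) 1 \left(-4\right) + F{\left(L{\left(-2,-1 \right)} \right)} \left(-13\right) = \left(-1\right) 1 \left(-4\right) + \left(-3\right) \left(-10\right) \left(-13\right) = \left(-1\right) \left(-4\right) + 30 \left(-13\right) = 4 - 390 = -386$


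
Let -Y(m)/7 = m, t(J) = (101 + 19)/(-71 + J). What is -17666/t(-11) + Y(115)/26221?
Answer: 9495989663/786630 ≈ 12072.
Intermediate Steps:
t(J) = 120/(-71 + J)
Y(m) = -7*m
-17666/t(-11) + Y(115)/26221 = -17666/(120/(-71 - 11)) - 7*115/26221 = -17666/(120/(-82)) - 805*1/26221 = -17666/(120*(-1/82)) - 805/26221 = -17666/(-60/41) - 805/26221 = -17666*(-41/60) - 805/26221 = 362153/30 - 805/26221 = 9495989663/786630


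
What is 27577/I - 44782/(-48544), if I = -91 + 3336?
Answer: 67455249/7160240 ≈ 9.4208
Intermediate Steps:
I = 3245
27577/I - 44782/(-48544) = 27577/3245 - 44782/(-48544) = 27577*(1/3245) - 44782*(-1/48544) = 2507/295 + 22391/24272 = 67455249/7160240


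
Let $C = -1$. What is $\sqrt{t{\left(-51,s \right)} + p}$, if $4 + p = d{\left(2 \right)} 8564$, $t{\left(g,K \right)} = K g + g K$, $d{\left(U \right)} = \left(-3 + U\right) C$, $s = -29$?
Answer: $\sqrt{11518} \approx 107.32$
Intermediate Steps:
$d{\left(U \right)} = 3 - U$ ($d{\left(U \right)} = \left(-3 + U\right) \left(-1\right) = 3 - U$)
$t{\left(g,K \right)} = 2 K g$ ($t{\left(g,K \right)} = K g + K g = 2 K g$)
$p = 8560$ ($p = -4 + \left(3 - 2\right) 8564 = -4 + 1 \cdot 8564 = -4 + 8564 = 8560$)
$\sqrt{t{\left(-51,s \right)} + p} = \sqrt{2 \left(-29\right) \left(-51\right) + 8560} = \sqrt{2958 + 8560} = \sqrt{11518}$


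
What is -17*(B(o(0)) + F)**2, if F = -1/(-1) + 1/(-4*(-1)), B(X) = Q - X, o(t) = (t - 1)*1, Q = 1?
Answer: -2873/16 ≈ -179.56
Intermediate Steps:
o(t) = -1 + t (o(t) = (-1 + t)*1 = -1 + t)
B(X) = 1 - X
F = 5/4 (F = -1*(-1) - 1/4*(-1) = 1 + 1/4 = 5/4 ≈ 1.2500)
-17*(B(o(0)) + F)**2 = -17*((1 - (-1 + 0)) + 5/4)**2 = -17*((1 - 1*(-1)) + 5/4)**2 = -17*((1 + 1) + 5/4)**2 = -17*(2 + 5/4)**2 = -17*(13/4)**2 = -17*169/16 = -2873/16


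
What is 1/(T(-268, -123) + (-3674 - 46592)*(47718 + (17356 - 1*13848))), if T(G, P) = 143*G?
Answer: -1/2574964440 ≈ -3.8835e-10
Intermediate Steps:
1/(T(-268, -123) + (-3674 - 46592)*(47718 + (17356 - 1*13848))) = 1/(143*(-268) + (-3674 - 46592)*(47718 + (17356 - 1*13848))) = 1/(-38324 - 50266*(47718 + (17356 - 13848))) = 1/(-38324 - 50266*(47718 + 3508)) = 1/(-38324 - 50266*51226) = 1/(-38324 - 2574926116) = 1/(-2574964440) = -1/2574964440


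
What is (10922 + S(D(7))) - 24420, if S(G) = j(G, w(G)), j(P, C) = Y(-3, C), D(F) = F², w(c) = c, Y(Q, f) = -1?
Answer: -13499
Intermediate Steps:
j(P, C) = -1
S(G) = -1
(10922 + S(D(7))) - 24420 = (10922 - 1) - 24420 = 10921 - 24420 = -13499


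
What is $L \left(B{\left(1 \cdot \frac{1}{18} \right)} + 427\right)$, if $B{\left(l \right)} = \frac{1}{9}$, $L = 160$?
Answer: $\frac{615040}{9} \approx 68338.0$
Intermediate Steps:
$B{\left(l \right)} = \frac{1}{9}$
$L \left(B{\left(1 \cdot \frac{1}{18} \right)} + 427\right) = 160 \left(\frac{1}{9} + 427\right) = 160 \cdot \frac{3844}{9} = \frac{615040}{9}$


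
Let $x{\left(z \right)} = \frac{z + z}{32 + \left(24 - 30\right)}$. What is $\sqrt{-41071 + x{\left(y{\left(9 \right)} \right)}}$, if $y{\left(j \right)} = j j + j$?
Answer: $\frac{i \sqrt{6939829}}{13} \approx 202.64 i$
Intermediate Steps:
$y{\left(j \right)} = j + j^{2}$ ($y{\left(j \right)} = j^{2} + j = j + j^{2}$)
$x{\left(z \right)} = \frac{z}{13}$ ($x{\left(z \right)} = \frac{2 z}{32 + \left(24 - 30\right)} = \frac{2 z}{32 - 6} = \frac{2 z}{26} = 2 z \frac{1}{26} = \frac{z}{13}$)
$\sqrt{-41071 + x{\left(y{\left(9 \right)} \right)}} = \sqrt{-41071 + \frac{9 \left(1 + 9\right)}{13}} = \sqrt{-41071 + \frac{9 \cdot 10}{13}} = \sqrt{-41071 + \frac{1}{13} \cdot 90} = \sqrt{-41071 + \frac{90}{13}} = \sqrt{- \frac{533833}{13}} = \frac{i \sqrt{6939829}}{13}$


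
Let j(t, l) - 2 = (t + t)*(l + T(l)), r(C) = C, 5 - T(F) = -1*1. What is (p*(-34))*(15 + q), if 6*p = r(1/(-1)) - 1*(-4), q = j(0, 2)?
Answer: -289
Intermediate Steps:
T(F) = 6 (T(F) = 5 - (-1) = 5 - 1*(-1) = 5 + 1 = 6)
j(t, l) = 2 + 2*t*(6 + l) (j(t, l) = 2 + (t + t)*(l + 6) = 2 + (2*t)*(6 + l) = 2 + 2*t*(6 + l))
q = 2 (q = 2 + 12*0 + 2*2*0 = 2 + 0 + 0 = 2)
p = ½ (p = (1/(-1) - 1*(-4))/6 = (-1 + 4)/6 = (⅙)*3 = ½ ≈ 0.50000)
(p*(-34))*(15 + q) = ((½)*(-34))*(15 + 2) = -17*17 = -289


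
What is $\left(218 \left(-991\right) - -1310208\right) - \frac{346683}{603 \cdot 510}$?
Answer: $\frac{112163251139}{102510} \approx 1.0942 \cdot 10^{6}$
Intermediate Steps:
$\left(218 \left(-991\right) - -1310208\right) - \frac{346683}{603 \cdot 510} = \left(-216038 + 1310208\right) - \frac{346683}{307530} = 1094170 - \frac{115561}{102510} = \frac{112163251139}{102510}$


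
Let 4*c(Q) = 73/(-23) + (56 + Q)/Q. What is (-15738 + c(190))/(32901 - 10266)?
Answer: -68777113/98914950 ≈ -0.69532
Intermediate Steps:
c(Q) = -73/92 + (56 + Q)/(4*Q) (c(Q) = (73/(-23) + (56 + Q)/Q)/4 = (73*(-1/23) + (56 + Q)/Q)/4 = (-73/23 + (56 + Q)/Q)/4 = -73/92 + (56 + Q)/(4*Q))
(-15738 + c(190))/(32901 - 10266) = (-15738 + (-25/46 + 14/190))/(32901 - 10266) = (-15738 + (-25/46 + 14*(1/190)))/22635 = (-15738 + (-25/46 + 7/95))*(1/22635) = (-15738 - 2053/4370)*(1/22635) = -68777113/4370*1/22635 = -68777113/98914950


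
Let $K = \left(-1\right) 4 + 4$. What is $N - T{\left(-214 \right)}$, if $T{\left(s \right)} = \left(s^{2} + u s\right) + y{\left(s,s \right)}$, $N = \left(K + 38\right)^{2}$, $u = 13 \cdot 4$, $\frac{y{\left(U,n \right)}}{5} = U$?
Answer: $-32154$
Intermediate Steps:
$K = 0$ ($K = -4 + 4 = 0$)
$y{\left(U,n \right)} = 5 U$
$u = 52$
$N = 1444$ ($N = \left(0 + 38\right)^{2} = 38^{2} = 1444$)
$T{\left(s \right)} = s^{2} + 57 s$ ($T{\left(s \right)} = \left(s^{2} + 52 s\right) + 5 s = s^{2} + 57 s$)
$N - T{\left(-214 \right)} = 1444 - - 214 \left(57 - 214\right) = 1444 - \left(-214\right) \left(-157\right) = 1444 - 33598 = -32154$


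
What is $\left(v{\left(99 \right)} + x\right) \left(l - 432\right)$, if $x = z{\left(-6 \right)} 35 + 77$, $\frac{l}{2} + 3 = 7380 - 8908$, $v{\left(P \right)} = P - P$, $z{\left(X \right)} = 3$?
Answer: $-635908$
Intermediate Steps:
$v{\left(P \right)} = 0$
$l = -3062$ ($l = -6 + 2 \left(7380 - 8908\right) = -6 + 2 \left(-1528\right) = -6 - 3056 = -3062$)
$x = 182$ ($x = 3 \cdot 35 + 77 = 105 + 77 = 182$)
$\left(v{\left(99 \right)} + x\right) \left(l - 432\right) = \left(0 + 182\right) \left(-3062 - 432\right) = 182 \left(-3494\right) = -635908$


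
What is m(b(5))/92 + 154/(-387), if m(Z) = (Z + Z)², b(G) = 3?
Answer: -59/8901 ≈ -0.0066285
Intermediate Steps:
m(Z) = 4*Z² (m(Z) = (2*Z)² = 4*Z²)
m(b(5))/92 + 154/(-387) = (4*3²)/92 + 154/(-387) = (4*9)*(1/92) + 154*(-1/387) = 36*(1/92) - 154/387 = 9/23 - 154/387 = -59/8901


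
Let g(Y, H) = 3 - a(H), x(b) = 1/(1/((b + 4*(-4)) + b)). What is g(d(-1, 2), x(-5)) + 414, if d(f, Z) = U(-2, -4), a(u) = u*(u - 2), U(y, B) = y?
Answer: -311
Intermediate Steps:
a(u) = u*(-2 + u)
d(f, Z) = -2
x(b) = -16 + 2*b (x(b) = 1/(1/((b - 16) + b)) = 1/(1/((-16 + b) + b)) = 1/(1/(-16 + 2*b)) = -16 + 2*b)
g(Y, H) = 3 - H*(-2 + H)
g(d(-1, 2), x(-5)) + 414 = (3 - (-16 + 2*(-5))*(-2 + (-16 + 2*(-5)))) + 414 = (3 - (-16 - 10)*(-2 + (-16 - 10))) + 414 = (3 - 1*(-26)*(-2 - 26)) + 414 = (3 - 1*(-26)*(-28)) + 414 = (3 - 728) + 414 = -725 + 414 = -311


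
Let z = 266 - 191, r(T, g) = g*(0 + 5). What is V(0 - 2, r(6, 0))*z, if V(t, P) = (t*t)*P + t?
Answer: -150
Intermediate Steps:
r(T, g) = 5*g (r(T, g) = g*5 = 5*g)
V(t, P) = t + P*t**2 (V(t, P) = t**2*P + t = P*t**2 + t = t + P*t**2)
z = 75
V(0 - 2, r(6, 0))*z = ((0 - 2)*(1 + (5*0)*(0 - 2)))*75 = -2*(1 + 0*(-2))*75 = -2*(1 + 0)*75 = -2*1*75 = -2*75 = -150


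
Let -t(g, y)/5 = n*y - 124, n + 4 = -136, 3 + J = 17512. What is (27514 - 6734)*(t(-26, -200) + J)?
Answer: -2532479380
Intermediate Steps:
J = 17509 (J = -3 + 17512 = 17509)
n = -140 (n = -4 - 136 = -140)
t(g, y) = 620 + 700*y (t(g, y) = -5*(-140*y - 124) = -5*(-124 - 140*y) = 620 + 700*y)
(27514 - 6734)*(t(-26, -200) + J) = (27514 - 6734)*((620 + 700*(-200)) + 17509) = 20780*((620 - 140000) + 17509) = 20780*(-139380 + 17509) = 20780*(-121871) = -2532479380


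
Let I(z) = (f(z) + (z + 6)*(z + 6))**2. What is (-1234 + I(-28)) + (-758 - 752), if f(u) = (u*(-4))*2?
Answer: 498520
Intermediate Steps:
f(u) = -8*u (f(u) = -4*u*2 = -8*u)
I(z) = ((6 + z)**2 - 8*z)**2 (I(z) = (-8*z + (z + 6)*(z + 6))**2 = (-8*z + (6 + z)*(6 + z))**2 = (-8*z + (6 + z)**2)**2 = ((6 + z)**2 - 8*z)**2)
(-1234 + I(-28)) + (-758 - 752) = (-1234 + (-(6 - 28)**2 + 8*(-28))**2) + (-758 - 752) = (-1234 + (-1*(-22)**2 - 224)**2) - 1510 = (-1234 + (-1*484 - 224)**2) - 1510 = (-1234 + (-484 - 224)**2) - 1510 = (-1234 + (-708)**2) - 1510 = (-1234 + 501264) - 1510 = 500030 - 1510 = 498520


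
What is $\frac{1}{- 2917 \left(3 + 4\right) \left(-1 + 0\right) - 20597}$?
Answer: $- \frac{1}{178} \approx -0.005618$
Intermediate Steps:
$\frac{1}{- 2917 \left(3 + 4\right) \left(-1 + 0\right) - 20597} = \frac{1}{- 2917 \cdot 7 \left(-1\right) - 20597} = \frac{1}{\left(-2917\right) \left(-7\right) - 20597} = \frac{1}{20419 - 20597} = \frac{1}{-178} = - \frac{1}{178}$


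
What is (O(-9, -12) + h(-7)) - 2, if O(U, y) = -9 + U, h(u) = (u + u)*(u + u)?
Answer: 176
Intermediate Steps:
h(u) = 4*u**2 (h(u) = (2*u)*(2*u) = 4*u**2)
(O(-9, -12) + h(-7)) - 2 = ((-9 - 9) + 4*(-7)**2) - 2 = (-18 + 4*49) - 2 = (-18 + 196) - 2 = 178 - 2 = 176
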